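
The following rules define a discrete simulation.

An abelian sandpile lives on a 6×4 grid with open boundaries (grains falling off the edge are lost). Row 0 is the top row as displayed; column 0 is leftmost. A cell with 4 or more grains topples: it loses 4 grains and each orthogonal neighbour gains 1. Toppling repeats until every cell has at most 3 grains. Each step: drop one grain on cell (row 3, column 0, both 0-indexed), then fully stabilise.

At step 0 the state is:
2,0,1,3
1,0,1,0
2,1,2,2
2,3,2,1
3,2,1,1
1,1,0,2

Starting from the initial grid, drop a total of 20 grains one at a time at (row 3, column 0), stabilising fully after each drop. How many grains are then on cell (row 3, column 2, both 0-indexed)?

2

gen 0: 2,0,1,3
1,0,1,0
2,1,2,2
2,3,2,1
3,2,1,1
1,1,0,2
gen 1: 2,0,1,3
1,0,1,0
2,1,2,2
3,3,2,1
3,2,1,1
1,1,0,2
gen 2: 2,0,1,3
1,0,1,0
3,2,2,2
2,1,3,1
1,0,2,1
2,2,0,2
gen 3: 2,0,1,3
1,0,1,0
3,2,2,2
3,1,3,1
1,0,2,1
2,2,0,2
gen 4: 2,0,1,3
2,0,1,0
0,3,2,2
1,2,3,1
2,0,2,1
2,2,0,2
gen 5: 2,0,1,3
2,0,1,0
0,3,2,2
2,2,3,1
2,0,2,1
2,2,0,2
gen 6: 2,0,1,3
2,0,1,0
0,3,2,2
3,2,3,1
2,0,2,1
2,2,0,2
gen 7: 2,0,1,3
2,0,1,0
1,3,2,2
0,3,3,1
3,0,2,1
2,2,0,2
gen 8: 2,0,1,3
2,0,1,0
1,3,2,2
1,3,3,1
3,0,2,1
2,2,0,2
gen 9: 2,0,1,3
2,0,1,0
1,3,2,2
2,3,3,1
3,0,2,1
2,2,0,2
gen 10: 2,0,1,3
2,0,1,0
1,3,2,2
3,3,3,1
3,0,2,1
2,2,0,2
gen 11: 2,0,1,3
2,1,2,0
3,1,0,3
2,2,1,2
0,2,3,1
3,2,0,2
gen 12: 2,0,1,3
2,1,2,0
3,1,0,3
3,2,1,2
0,2,3,1
3,2,0,2
gen 13: 2,0,1,3
3,1,2,0
0,2,0,3
1,3,1,2
1,2,3,1
3,2,0,2
gen 14: 2,0,1,3
3,1,2,0
0,2,0,3
2,3,1,2
1,2,3,1
3,2,0,2
gen 15: 2,0,1,3
3,1,2,0
0,2,0,3
3,3,1,2
1,2,3,1
3,2,0,2
gen 16: 2,0,1,3
3,1,2,0
1,3,0,3
1,0,2,2
2,3,3,1
3,2,0,2
gen 17: 2,0,1,3
3,1,2,0
1,3,0,3
2,0,2,2
2,3,3,1
3,2,0,2
gen 18: 2,0,1,3
3,1,2,0
1,3,0,3
3,0,2,2
2,3,3,1
3,2,0,2
gen 19: 2,0,1,3
3,1,2,0
2,3,0,3
0,1,2,2
3,3,3,1
3,2,0,2
gen 20: 2,0,1,3
3,1,2,0
2,3,0,3
1,1,2,2
3,3,3,1
3,2,0,2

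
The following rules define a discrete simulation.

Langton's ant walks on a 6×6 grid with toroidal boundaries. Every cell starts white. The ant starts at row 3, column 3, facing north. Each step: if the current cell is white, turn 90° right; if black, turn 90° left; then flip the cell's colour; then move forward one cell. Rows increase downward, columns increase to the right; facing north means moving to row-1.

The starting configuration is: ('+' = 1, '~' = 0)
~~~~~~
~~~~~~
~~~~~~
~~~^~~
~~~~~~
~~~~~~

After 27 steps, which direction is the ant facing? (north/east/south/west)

west

k=0  ~~~~~~
~~~~~~
~~~~~~
~~~^~~
~~~~~~
~~~~~~
k=1  ~~~~~~
~~~~~~
~~~~~~
~~~+>~
~~~~~~
~~~~~~
k=2  ~~~~~~
~~~~~~
~~~~~~
~~~++~
~~~~v~
~~~~~~
k=3  ~~~~~~
~~~~~~
~~~~~~
~~~++~
~~~<+~
~~~~~~
k=4  ~~~~~~
~~~~~~
~~~~~~
~~~^+~
~~~++~
~~~~~~
k=5  ~~~~~~
~~~~~~
~~~~~~
~~<~+~
~~~++~
~~~~~~
k=6  ~~~~~~
~~~~~~
~~^~~~
~~+~+~
~~~++~
~~~~~~
k=7  ~~~~~~
~~~~~~
~~+>~~
~~+~+~
~~~++~
~~~~~~
k=8  ~~~~~~
~~~~~~
~~++~~
~~+v+~
~~~++~
~~~~~~
k=9  ~~~~~~
~~~~~~
~~++~~
~~<++~
~~~++~
~~~~~~
k=10  ~~~~~~
~~~~~~
~~++~~
~~~++~
~~v++~
~~~~~~
k=11  ~~~~~~
~~~~~~
~~++~~
~~~++~
~<+++~
~~~~~~
k=12  ~~~~~~
~~~~~~
~~++~~
~^~++~
~++++~
~~~~~~
k=13  ~~~~~~
~~~~~~
~~++~~
~+>++~
~++++~
~~~~~~
k=14  ~~~~~~
~~~~~~
~~++~~
~++++~
~+v++~
~~~~~~
k=15  ~~~~~~
~~~~~~
~~++~~
~++++~
~+~>+~
~~~~~~
k=16  ~~~~~~
~~~~~~
~~++~~
~++^+~
~+~~+~
~~~~~~
k=17  ~~~~~~
~~~~~~
~~++~~
~+<~+~
~+~~+~
~~~~~~
k=18  ~~~~~~
~~~~~~
~~++~~
~+~~+~
~+v~+~
~~~~~~
k=19  ~~~~~~
~~~~~~
~~++~~
~+~~+~
~<+~+~
~~~~~~
k=20  ~~~~~~
~~~~~~
~~++~~
~+~~+~
~~+~+~
~v~~~~
k=21  ~~~~~~
~~~~~~
~~++~~
~+~~+~
~~+~+~
<+~~~~
k=22  ~~~~~~
~~~~~~
~~++~~
~+~~+~
^~+~+~
++~~~~
k=23  ~~~~~~
~~~~~~
~~++~~
~+~~+~
+>+~+~
++~~~~
k=24  ~~~~~~
~~~~~~
~~++~~
~+~~+~
+++~+~
+v~~~~
k=25  ~~~~~~
~~~~~~
~~++~~
~+~~+~
+++~+~
+~>~~~
k=26  ~~v~~~
~~~~~~
~~++~~
~+~~+~
+++~+~
+~+~~~
k=27  ~<+~~~
~~~~~~
~~++~~
~+~~+~
+++~+~
+~+~~~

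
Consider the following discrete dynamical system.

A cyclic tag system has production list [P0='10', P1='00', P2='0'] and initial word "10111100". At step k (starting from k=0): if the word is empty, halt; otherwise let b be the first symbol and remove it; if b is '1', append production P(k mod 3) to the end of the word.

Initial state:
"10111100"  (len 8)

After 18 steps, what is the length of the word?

0

k=0  "10111100"  (len 8)
k=1  "011110010"  (len 9)
k=2  "11110010"  (len 8)
k=3  "11100100"  (len 8)
k=4  "110010010"  (len 9)
k=5  "1001001000"  (len 10)
k=6  "0010010000"  (len 10)
k=7  "010010000"  (len 9)
k=8  "10010000"  (len 8)
k=9  "00100000"  (len 8)
k=10  "0100000"  (len 7)
k=11  "100000"  (len 6)
k=12  "000000"  (len 6)
k=13  "00000"  (len 5)
k=14  "0000"  (len 4)
k=15  "000"  (len 3)
k=16  "00"  (len 2)
k=17  "0"  (len 1)
k=18  (halted — word empty)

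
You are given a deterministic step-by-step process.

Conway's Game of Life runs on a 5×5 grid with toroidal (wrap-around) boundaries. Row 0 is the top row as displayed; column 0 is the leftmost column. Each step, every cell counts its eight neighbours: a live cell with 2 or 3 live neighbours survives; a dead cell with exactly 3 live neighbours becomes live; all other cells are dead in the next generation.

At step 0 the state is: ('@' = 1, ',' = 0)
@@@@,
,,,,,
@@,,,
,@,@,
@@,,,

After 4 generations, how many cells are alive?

t=0: @@@@,
,,,,,
@@,,,
,@,@,
@@,,,
t=1: @,@,@
,,,,@
@@@,,
,,,,@
,,,@,
t=2: @,,,@
,,@,@
@@,@@
@@@@@
@,,@,
t=3: @@,,,
,,@,,
,,,,,
,,,,,
,,,,,
t=4: ,@,,,
,@,,,
,,,,,
,,,,,
,,,,,

2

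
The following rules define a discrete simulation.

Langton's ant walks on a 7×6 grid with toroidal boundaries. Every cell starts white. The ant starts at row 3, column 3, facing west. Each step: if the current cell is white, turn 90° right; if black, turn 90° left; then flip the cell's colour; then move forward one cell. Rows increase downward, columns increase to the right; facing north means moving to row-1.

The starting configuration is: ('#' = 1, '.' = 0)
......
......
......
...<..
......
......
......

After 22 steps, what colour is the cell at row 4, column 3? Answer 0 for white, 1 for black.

[0] ......
......
......
...<..
......
......
......
[1] ......
......
...^..
...#..
......
......
......
[2] ......
......
...#>.
...#..
......
......
......
[3] ......
......
...##.
...#v.
......
......
......
[4] ......
......
...##.
...<#.
......
......
......
[5] ......
......
...##.
....#.
...v..
......
......
[6] ......
......
...##.
....#.
..<#..
......
......
[7] ......
......
...##.
..^.#.
..##..
......
......
[8] ......
......
...##.
..#>#.
..##..
......
......
[9] ......
......
...##.
..###.
..#v..
......
......
[10] ......
......
...##.
..###.
..#.>.
......
......
[11] ......
......
...##.
..###.
..#.#.
....v.
......
[12] ......
......
...##.
..###.
..#.#.
...<#.
......
[13] ......
......
...##.
..###.
..#^#.
...##.
......
[14] ......
......
...##.
..###.
..##>.
...##.
......
[15] ......
......
...##.
..##^.
..##..
...##.
......
[16] ......
......
...##.
..#<..
..##..
...##.
......
[17] ......
......
...##.
..#...
..#v..
...##.
......
[18] ......
......
...##.
..#...
..#.>.
...##.
......
[19] ......
......
...##.
..#...
..#.#.
...#v.
......
[20] ......
......
...##.
..#...
..#.#.
...#.>
......
[21] ......
......
...##.
..#...
..#.#.
...#.#
.....v
[22] ......
......
...##.
..#...
..#.#.
...#.#
....<#

0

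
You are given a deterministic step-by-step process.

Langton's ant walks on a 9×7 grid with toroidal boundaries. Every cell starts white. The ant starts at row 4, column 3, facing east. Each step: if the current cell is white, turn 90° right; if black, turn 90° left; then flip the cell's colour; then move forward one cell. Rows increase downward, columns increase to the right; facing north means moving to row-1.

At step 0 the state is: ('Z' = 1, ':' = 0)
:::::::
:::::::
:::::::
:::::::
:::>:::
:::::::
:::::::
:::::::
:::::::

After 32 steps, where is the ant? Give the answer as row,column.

gen 0: :::::::
:::::::
:::::::
:::::::
:::>:::
:::::::
:::::::
:::::::
:::::::
gen 1: :::::::
:::::::
:::::::
:::::::
:::Z:::
:::v:::
:::::::
:::::::
:::::::
gen 2: :::::::
:::::::
:::::::
:::::::
:::Z:::
::<Z:::
:::::::
:::::::
:::::::
gen 3: :::::::
:::::::
:::::::
:::::::
::^Z:::
::ZZ:::
:::::::
:::::::
:::::::
gen 4: :::::::
:::::::
:::::::
:::::::
::Z>:::
::ZZ:::
:::::::
:::::::
:::::::
gen 5: :::::::
:::::::
:::::::
:::^:::
::Z::::
::ZZ:::
:::::::
:::::::
:::::::
gen 6: :::::::
:::::::
:::::::
:::Z>::
::Z::::
::ZZ:::
:::::::
:::::::
:::::::
gen 7: :::::::
:::::::
:::::::
:::ZZ::
::Z:v::
::ZZ:::
:::::::
:::::::
:::::::
gen 8: :::::::
:::::::
:::::::
:::ZZ::
::Z<Z::
::ZZ:::
:::::::
:::::::
:::::::
gen 9: :::::::
:::::::
:::::::
:::^Z::
::ZZZ::
::ZZ:::
:::::::
:::::::
:::::::
gen 10: :::::::
:::::::
:::::::
::<:Z::
::ZZZ::
::ZZ:::
:::::::
:::::::
:::::::
gen 11: :::::::
:::::::
::^::::
::Z:Z::
::ZZZ::
::ZZ:::
:::::::
:::::::
:::::::
gen 12: :::::::
:::::::
::Z>:::
::Z:Z::
::ZZZ::
::ZZ:::
:::::::
:::::::
:::::::
gen 13: :::::::
:::::::
::ZZ:::
::ZvZ::
::ZZZ::
::ZZ:::
:::::::
:::::::
:::::::
gen 14: :::::::
:::::::
::ZZ:::
::<ZZ::
::ZZZ::
::ZZ:::
:::::::
:::::::
:::::::
gen 15: :::::::
:::::::
::ZZ:::
:::ZZ::
::vZZ::
::ZZ:::
:::::::
:::::::
:::::::
gen 16: :::::::
:::::::
::ZZ:::
:::ZZ::
:::>Z::
::ZZ:::
:::::::
:::::::
:::::::
gen 17: :::::::
:::::::
::ZZ:::
:::^Z::
::::Z::
::ZZ:::
:::::::
:::::::
:::::::
gen 18: :::::::
:::::::
::ZZ:::
::<:Z::
::::Z::
::ZZ:::
:::::::
:::::::
:::::::
gen 19: :::::::
:::::::
::^Z:::
::Z:Z::
::::Z::
::ZZ:::
:::::::
:::::::
:::::::
gen 20: :::::::
:::::::
:<:Z:::
::Z:Z::
::::Z::
::ZZ:::
:::::::
:::::::
:::::::
gen 21: :::::::
:^:::::
:Z:Z:::
::Z:Z::
::::Z::
::ZZ:::
:::::::
:::::::
:::::::
gen 22: :::::::
:Z>::::
:Z:Z:::
::Z:Z::
::::Z::
::ZZ:::
:::::::
:::::::
:::::::
gen 23: :::::::
:ZZ::::
:ZvZ:::
::Z:Z::
::::Z::
::ZZ:::
:::::::
:::::::
:::::::
gen 24: :::::::
:ZZ::::
:<ZZ:::
::Z:Z::
::::Z::
::ZZ:::
:::::::
:::::::
:::::::
gen 25: :::::::
:ZZ::::
::ZZ:::
:vZ:Z::
::::Z::
::ZZ:::
:::::::
:::::::
:::::::
gen 26: :::::::
:ZZ::::
::ZZ:::
<ZZ:Z::
::::Z::
::ZZ:::
:::::::
:::::::
:::::::
gen 27: :::::::
:ZZ::::
^:ZZ:::
ZZZ:Z::
::::Z::
::ZZ:::
:::::::
:::::::
:::::::
gen 28: :::::::
:ZZ::::
Z>ZZ:::
ZZZ:Z::
::::Z::
::ZZ:::
:::::::
:::::::
:::::::
gen 29: :::::::
:ZZ::::
ZZZZ:::
ZvZ:Z::
::::Z::
::ZZ:::
:::::::
:::::::
:::::::
gen 30: :::::::
:ZZ::::
ZZZZ:::
Z:>:Z::
::::Z::
::ZZ:::
:::::::
:::::::
:::::::
gen 31: :::::::
:ZZ::::
ZZ^Z:::
Z:::Z::
::::Z::
::ZZ:::
:::::::
:::::::
:::::::
gen 32: :::::::
:ZZ::::
Z<:Z:::
Z:::Z::
::::Z::
::ZZ:::
:::::::
:::::::
:::::::

2,1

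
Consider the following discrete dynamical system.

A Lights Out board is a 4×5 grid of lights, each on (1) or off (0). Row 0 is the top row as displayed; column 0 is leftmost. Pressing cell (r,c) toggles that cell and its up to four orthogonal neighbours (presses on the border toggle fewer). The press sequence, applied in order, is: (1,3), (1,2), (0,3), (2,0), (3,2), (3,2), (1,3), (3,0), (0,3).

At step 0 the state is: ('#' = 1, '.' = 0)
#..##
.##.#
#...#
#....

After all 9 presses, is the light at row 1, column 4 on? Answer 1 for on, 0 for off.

1

[0] #..##
.##.#
#...#
#....
[1] #...#
.#.#.
#..##
#....
[2] #.#.#
..#..
#.###
#....
[3] #..#.
..##.
#.###
#....
[4] #..#.
#.##.
.####
.....
[5] #..#.
#.##.
.#.##
.###.
[6] #..#.
#.##.
.####
.....
[7] #....
#...#
.##.#
.....
[8] #....
#...#
###.#
##...
[9] #.###
#..##
###.#
##...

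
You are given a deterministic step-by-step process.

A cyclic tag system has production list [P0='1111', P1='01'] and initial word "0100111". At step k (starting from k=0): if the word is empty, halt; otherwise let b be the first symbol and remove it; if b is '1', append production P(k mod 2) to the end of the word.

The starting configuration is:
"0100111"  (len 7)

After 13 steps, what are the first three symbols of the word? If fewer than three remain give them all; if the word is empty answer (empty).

gen 0: "0100111"  (len 7)
gen 1: "100111"  (len 6)
gen 2: "0011101"  (len 7)
gen 3: "011101"  (len 6)
gen 4: "11101"  (len 5)
gen 5: "11011111"  (len 8)
gen 6: "101111101"  (len 9)
gen 7: "011111011111"  (len 12)
gen 8: "11111011111"  (len 11)
gen 9: "11110111111111"  (len 14)
gen 10: "111011111111101"  (len 15)
gen 11: "110111111111011111"  (len 18)
gen 12: "1011111111101111101"  (len 19)
gen 13: "0111111111011111011111"  (len 22)

011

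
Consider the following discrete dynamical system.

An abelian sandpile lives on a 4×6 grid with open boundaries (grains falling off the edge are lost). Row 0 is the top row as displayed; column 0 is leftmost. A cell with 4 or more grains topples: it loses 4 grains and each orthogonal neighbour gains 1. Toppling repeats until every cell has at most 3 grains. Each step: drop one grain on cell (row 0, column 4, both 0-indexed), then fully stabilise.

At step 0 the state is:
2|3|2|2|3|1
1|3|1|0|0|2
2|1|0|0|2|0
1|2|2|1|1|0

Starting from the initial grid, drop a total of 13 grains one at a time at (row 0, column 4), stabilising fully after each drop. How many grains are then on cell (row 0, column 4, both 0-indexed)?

step 0: 2|3|2|2|3|1
1|3|1|0|0|2
2|1|0|0|2|0
1|2|2|1|1|0
step 1: 2|3|2|3|0|2
1|3|1|0|1|2
2|1|0|0|2|0
1|2|2|1|1|0
step 2: 2|3|2|3|1|2
1|3|1|0|1|2
2|1|0|0|2|0
1|2|2|1|1|0
step 3: 2|3|2|3|2|2
1|3|1|0|1|2
2|1|0|0|2|0
1|2|2|1|1|0
step 4: 2|3|2|3|3|2
1|3|1|0|1|2
2|1|0|0|2|0
1|2|2|1|1|0
step 5: 2|3|3|0|1|3
1|3|1|1|2|2
2|1|0|0|2|0
1|2|2|1|1|0
step 6: 2|3|3|0|2|3
1|3|1|1|2|2
2|1|0|0|2|0
1|2|2|1|1|0
step 7: 2|3|3|0|3|3
1|3|1|1|2|2
2|1|0|0|2|0
1|2|2|1|1|0
step 8: 2|3|3|1|1|0
1|3|1|1|3|3
2|1|0|0|2|0
1|2|2|1|1|0
step 9: 2|3|3|1|2|0
1|3|1|1|3|3
2|1|0|0|2|0
1|2|2|1|1|0
step 10: 2|3|3|1|3|0
1|3|1|1|3|3
2|1|0|0|2|0
1|2|2|1|1|0
step 11: 2|3|3|2|1|2
1|3|1|2|1|0
2|1|0|0|3|1
1|2|2|1|1|0
step 12: 2|3|3|2|2|2
1|3|1|2|1|0
2|1|0|0|3|1
1|2|2|1|1|0
step 13: 2|3|3|2|3|2
1|3|1|2|1|0
2|1|0|0|3|1
1|2|2|1|1|0

3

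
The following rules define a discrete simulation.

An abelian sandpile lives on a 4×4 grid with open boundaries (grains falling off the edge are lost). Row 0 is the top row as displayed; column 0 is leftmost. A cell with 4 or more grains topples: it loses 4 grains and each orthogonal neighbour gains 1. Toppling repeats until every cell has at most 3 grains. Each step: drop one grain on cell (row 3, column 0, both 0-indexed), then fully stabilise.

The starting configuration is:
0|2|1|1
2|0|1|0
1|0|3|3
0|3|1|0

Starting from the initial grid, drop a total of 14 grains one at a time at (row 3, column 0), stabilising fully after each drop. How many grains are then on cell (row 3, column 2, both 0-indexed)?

2

gen 0: 0|2|1|1
2|0|1|0
1|0|3|3
0|3|1|0
gen 1: 0|2|1|1
2|0|1|0
1|0|3|3
1|3|1|0
gen 2: 0|2|1|1
2|0|1|0
1|0|3|3
2|3|1|0
gen 3: 0|2|1|1
2|0|1|0
1|0|3|3
3|3|1|0
gen 4: 0|2|1|1
2|0|1|0
2|1|3|3
1|0|2|0
gen 5: 0|2|1|1
2|0|1|0
2|1|3|3
2|0|2|0
gen 6: 0|2|1|1
2|0|1|0
2|1|3|3
3|0|2|0
gen 7: 0|2|1|1
2|0|1|0
3|1|3|3
0|1|2|0
gen 8: 0|2|1|1
2|0|1|0
3|1|3|3
1|1|2|0
gen 9: 0|2|1|1
2|0|1|0
3|1|3|3
2|1|2|0
gen 10: 0|2|1|1
2|0|1|0
3|1|3|3
3|1|2|0
gen 11: 0|2|1|1
3|0|1|0
0|2|3|3
1|2|2|0
gen 12: 0|2|1|1
3|0|1|0
0|2|3|3
2|2|2|0
gen 13: 0|2|1|1
3|0|1|0
0|2|3|3
3|2|2|0
gen 14: 0|2|1|1
3|0|1|0
1|2|3|3
0|3|2|0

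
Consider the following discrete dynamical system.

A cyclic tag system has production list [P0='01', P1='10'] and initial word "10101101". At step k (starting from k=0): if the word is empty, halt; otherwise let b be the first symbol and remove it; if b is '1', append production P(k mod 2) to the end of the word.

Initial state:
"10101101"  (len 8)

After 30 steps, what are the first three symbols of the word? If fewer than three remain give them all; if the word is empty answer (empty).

010

step 0: "10101101"  (len 8)
step 1: "010110101"  (len 9)
step 2: "10110101"  (len 8)
step 3: "011010101"  (len 9)
step 4: "11010101"  (len 8)
step 5: "101010101"  (len 9)
step 6: "0101010110"  (len 10)
step 7: "101010110"  (len 9)
step 8: "0101011010"  (len 10)
step 9: "101011010"  (len 9)
step 10: "0101101010"  (len 10)
step 11: "101101010"  (len 9)
step 12: "0110101010"  (len 10)
step 13: "110101010"  (len 9)
step 14: "1010101010"  (len 10)
step 15: "01010101001"  (len 11)
step 16: "1010101001"  (len 10)
step 17: "01010100101"  (len 11)
step 18: "1010100101"  (len 10)
step 19: "01010010101"  (len 11)
step 20: "1010010101"  (len 10)
step 21: "01001010101"  (len 11)
step 22: "1001010101"  (len 10)
step 23: "00101010101"  (len 11)
step 24: "0101010101"  (len 10)
step 25: "101010101"  (len 9)
step 26: "0101010110"  (len 10)
step 27: "101010110"  (len 9)
step 28: "0101011010"  (len 10)
step 29: "101011010"  (len 9)
step 30: "0101101010"  (len 10)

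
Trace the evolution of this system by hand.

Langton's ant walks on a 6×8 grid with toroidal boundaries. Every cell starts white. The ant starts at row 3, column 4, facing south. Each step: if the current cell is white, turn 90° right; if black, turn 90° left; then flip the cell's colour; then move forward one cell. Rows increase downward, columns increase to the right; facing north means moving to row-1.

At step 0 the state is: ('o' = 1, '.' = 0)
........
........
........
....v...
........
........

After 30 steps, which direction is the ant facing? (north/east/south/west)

south

[0] ........
........
........
....v...
........
........
[1] ........
........
........
...<o...
........
........
[2] ........
........
...^....
...oo...
........
........
[3] ........
........
...o>...
...oo...
........
........
[4] ........
........
...oo...
...ov...
........
........
[5] ........
........
...oo...
...o.>..
........
........
[6] ........
........
...oo...
...o.o..
.....v..
........
[7] ........
........
...oo...
...o.o..
....<o..
........
[8] ........
........
...oo...
...o^o..
....oo..
........
[9] ........
........
...oo...
...oo>..
....oo..
........
[10] ........
........
...oo^..
...oo...
....oo..
........
[11] ........
........
...ooo>.
...oo...
....oo..
........
[12] ........
........
...oooo.
...oo.v.
....oo..
........
[13] ........
........
...oooo.
...oo<o.
....oo..
........
[14] ........
........
...oo^o.
...oooo.
....oo..
........
[15] ........
........
...o<.o.
...oooo.
....oo..
........
[16] ........
........
...o..o.
...ovoo.
....oo..
........
[17] ........
........
...o..o.
...o.>o.
....oo..
........
[18] ........
........
...o.^o.
...o..o.
....oo..
........
[19] ........
........
...o.o>.
...o..o.
....oo..
........
[20] ........
......^.
...o.o..
...o..o.
....oo..
........
[21] ........
......o>
...o.o..
...o..o.
....oo..
........
[22] ........
......oo
...o.o.v
...o..o.
....oo..
........
[23] ........
......oo
...o.o<o
...o..o.
....oo..
........
[24] ........
......^o
...o.ooo
...o..o.
....oo..
........
[25] ........
.....<.o
...o.ooo
...o..o.
....oo..
........
[26] .....^..
.....o.o
...o.ooo
...o..o.
....oo..
........
[27] .....o>.
.....o.o
...o.ooo
...o..o.
....oo..
........
[28] .....oo.
.....ovo
...o.ooo
...o..o.
....oo..
........
[29] .....oo.
.....<oo
...o.ooo
...o..o.
....oo..
........
[30] .....oo.
......oo
...o.voo
...o..o.
....oo..
........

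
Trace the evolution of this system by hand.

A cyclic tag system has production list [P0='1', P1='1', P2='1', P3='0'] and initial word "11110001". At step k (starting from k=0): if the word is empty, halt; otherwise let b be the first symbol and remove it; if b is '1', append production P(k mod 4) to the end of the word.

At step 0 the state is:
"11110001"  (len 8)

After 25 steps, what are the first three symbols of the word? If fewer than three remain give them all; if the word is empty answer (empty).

(empty)

t=0: "11110001"  (len 8)
t=1: "11100011"  (len 8)
t=2: "11000111"  (len 8)
t=3: "10001111"  (len 8)
t=4: "00011110"  (len 8)
t=5: "0011110"  (len 7)
t=6: "011110"  (len 6)
t=7: "11110"  (len 5)
t=8: "11100"  (len 5)
t=9: "11001"  (len 5)
t=10: "10011"  (len 5)
t=11: "00111"  (len 5)
t=12: "0111"  (len 4)
t=13: "111"  (len 3)
t=14: "111"  (len 3)
t=15: "111"  (len 3)
t=16: "110"  (len 3)
t=17: "101"  (len 3)
t=18: "011"  (len 3)
t=19: "11"  (len 2)
t=20: "10"  (len 2)
t=21: "01"  (len 2)
t=22: "1"  (len 1)
t=23: "1"  (len 1)
t=24: "0"  (len 1)
t=25: (halted — word empty)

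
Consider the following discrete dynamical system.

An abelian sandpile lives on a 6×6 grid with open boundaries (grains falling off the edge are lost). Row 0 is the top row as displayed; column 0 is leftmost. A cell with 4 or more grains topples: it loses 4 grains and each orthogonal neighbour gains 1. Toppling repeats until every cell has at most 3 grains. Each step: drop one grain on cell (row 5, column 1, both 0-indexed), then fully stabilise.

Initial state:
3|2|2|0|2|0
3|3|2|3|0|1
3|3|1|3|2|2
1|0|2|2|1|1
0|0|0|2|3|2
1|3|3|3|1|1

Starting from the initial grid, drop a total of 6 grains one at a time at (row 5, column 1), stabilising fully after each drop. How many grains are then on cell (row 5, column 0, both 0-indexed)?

3

step 0: 3|2|2|0|2|0
3|3|2|3|0|1
3|3|1|3|2|2
1|0|2|2|1|1
0|0|0|2|3|2
1|3|3|3|1|1
step 1: 3|2|2|0|2|0
3|3|2|3|0|1
3|3|1|3|2|2
1|0|2|2|1|1
0|1|1|3|3|2
2|1|1|0|2|1
step 2: 3|2|2|0|2|0
3|3|2|3|0|1
3|3|1|3|2|2
1|0|2|2|1|1
0|1|1|3|3|2
2|2|1|0|2|1
step 3: 3|2|2|0|2|0
3|3|2|3|0|1
3|3|1|3|2|2
1|0|2|2|1|1
0|1|1|3|3|2
2|3|1|0|2|1
step 4: 3|2|2|0|2|0
3|3|2|3|0|1
3|3|1|3|2|2
1|0|2|2|1|1
0|2|1|3|3|2
3|0|2|0|2|1
step 5: 3|2|2|0|2|0
3|3|2|3|0|1
3|3|1|3|2|2
1|0|2|2|1|1
0|2|1|3|3|2
3|1|2|0|2|1
step 6: 3|2|2|0|2|0
3|3|2|3|0|1
3|3|1|3|2|2
1|0|2|2|1|1
0|2|1|3|3|2
3|2|2|0|2|1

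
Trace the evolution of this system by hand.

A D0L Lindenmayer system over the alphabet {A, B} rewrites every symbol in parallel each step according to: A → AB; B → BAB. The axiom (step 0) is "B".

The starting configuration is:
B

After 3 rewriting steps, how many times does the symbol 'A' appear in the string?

8

k=0  B
k=1  BAB
k=2  BABABBAB
k=3  BABABBABABBABBABABBAB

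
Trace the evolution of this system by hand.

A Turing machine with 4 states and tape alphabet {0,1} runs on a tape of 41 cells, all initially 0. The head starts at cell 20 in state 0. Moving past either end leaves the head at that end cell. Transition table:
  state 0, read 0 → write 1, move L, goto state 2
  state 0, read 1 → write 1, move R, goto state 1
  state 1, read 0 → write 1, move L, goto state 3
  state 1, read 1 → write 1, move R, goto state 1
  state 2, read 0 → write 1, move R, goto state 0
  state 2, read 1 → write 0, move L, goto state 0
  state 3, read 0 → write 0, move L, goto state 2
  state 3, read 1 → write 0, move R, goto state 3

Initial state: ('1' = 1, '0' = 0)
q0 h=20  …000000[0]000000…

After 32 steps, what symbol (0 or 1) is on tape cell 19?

0

k=0  q0 h=20  …000000[0]000000…
k=1  q2 h=19  …000000[0]100000…
k=2  q0 h=20  …000001[1]000000…
k=3  q1 h=21  …000011[0]000000…
k=4  q3 h=20  …000001[1]100000…
k=5  q3 h=21  …000010[1]000000…
k=6  q3 h=22  …000100[0]000000…
k=7  q2 h=21  …000010[0]000000…
k=8  q0 h=22  …000101[0]000000…
k=9  q2 h=21  …000010[1]100000…
k=10  q0 h=20  …000001[0]010000…
k=11  q2 h=19  …000000[1]101000…
k=12  q0 h=18  …000000[0]010100…
k=13  q2 h=17  …000000[0]101010…
k=14  q0 h=18  …000001[1]010100…
k=15  q1 h=19  …000011[0]101000…
k=16  q3 h=18  …000001[1]110100…
k=17  q3 h=19  …000010[1]101000…
k=18  q3 h=20  …000100[1]010000…
k=19  q3 h=21  …001000[0]100000…
k=20  q2 h=20  …000100[0]010000…
k=21  q0 h=21  …001001[0]100000…
k=22  q2 h=20  …000100[1]110000…
k=23  q0 h=19  …000010[0]011000…
k=24  q2 h=18  …000001[0]101100…
k=25  q0 h=19  …000011[1]011000…
k=26  q1 h=20  …000111[0]110000…
k=27  q3 h=19  …000011[1]111000…
k=28  q3 h=20  …000110[1]110000…
k=29  q3 h=21  …001100[1]100000…
k=30  q3 h=22  …011000[1]000000…
k=31  q3 h=23  …110000[0]000000…
k=32  q2 h=22  …011000[0]000000…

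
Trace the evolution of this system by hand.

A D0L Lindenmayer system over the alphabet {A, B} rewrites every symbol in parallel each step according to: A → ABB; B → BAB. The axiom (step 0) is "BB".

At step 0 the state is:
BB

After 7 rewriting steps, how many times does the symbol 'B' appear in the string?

gen 0: BB
gen 1: BABBAB
gen 2: BABABBBABBABABBBAB
gen 3: BABABBBABABBBABBABBABABBBABBABABBBABABBBABBABBABABBBAB
gen 4: BABABBBABABBBABBABBABABBBABABBBABBABBABABBBABBABABBBABBABA…BBABABBBABBABBABABBBABBABABBBABBABABBBABABBBABBABBABABBBAB  (len 162)
gen 5: BABABBBABABBBABBABBABABBBABABBBABBABBABABBBABBABABBBABBABA…BBABABBBABBABBABABBBABBABABBBABBABABBBABABBBABBABBABABBBAB  (len 486)
gen 6: BABABBBABABBBABBABBABABBBABABBBABBABBABABBBABBABABBBABBABA…BBABABBBABBABBABABBBABBABABBBABBABABBBABABBBABBABBABABBBAB  (len 1458)
gen 7: BABABBBABABBBABBABBABABBBABABBBABBABBABABBBABBABABBBABBABA…BBABABBBABBABBABABBBABBABABBBABBABABBBABABBBABBABBABABBBAB  (len 4374)

2916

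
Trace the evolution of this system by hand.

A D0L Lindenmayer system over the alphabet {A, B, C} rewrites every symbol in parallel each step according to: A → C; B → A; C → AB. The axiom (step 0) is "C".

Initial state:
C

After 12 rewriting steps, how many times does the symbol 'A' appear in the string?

t=0: C
t=1: AB
t=2: CA
t=3: ABC
t=4: CAAB
t=5: ABCCA
t=6: CAABABC
t=7: ABCCACAAB
t=8: CAABABCABCCA
t=9: ABCCACAABCAABABC
t=10: CAABABCABCCAABCCACAAB
t=11: ABCCACAABCAABABCCAABABCABCCA
t=12: CAABABCABCCAABCCACAABABCCACAABCAABABC

16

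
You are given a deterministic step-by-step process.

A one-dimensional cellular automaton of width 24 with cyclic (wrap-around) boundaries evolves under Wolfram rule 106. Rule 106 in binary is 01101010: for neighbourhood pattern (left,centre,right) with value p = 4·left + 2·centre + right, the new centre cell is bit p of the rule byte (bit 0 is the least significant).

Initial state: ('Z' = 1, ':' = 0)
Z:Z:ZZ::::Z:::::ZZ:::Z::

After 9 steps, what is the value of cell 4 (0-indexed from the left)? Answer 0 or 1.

[0] Z:Z:ZZ::::Z:::::ZZ:::Z::
[1] :Z:ZZZ:::Z:::::ZZZ::Z::Z
[2] Z:ZZ:Z::Z:::::ZZ:Z:Z::Z:
[3] :ZZZZ::Z:::::ZZZZ:Z::Z:Z
[4] ZZ::Z:Z:::::ZZ::ZZ::Z:Z:
[5] ZZ:Z:Z:::::ZZZ:ZZZ:Z:Z:Z
[6] :ZZ:Z:::::ZZ:ZZZ:ZZ:Z:ZZ
[7] ZZZZ:::::ZZZZZ:ZZZZZ:ZZZ
[8] :::Z::::ZZ:::ZZZ:::ZZZ::
[9] ::Z::::ZZZ::ZZ:Z::ZZ:Z::

0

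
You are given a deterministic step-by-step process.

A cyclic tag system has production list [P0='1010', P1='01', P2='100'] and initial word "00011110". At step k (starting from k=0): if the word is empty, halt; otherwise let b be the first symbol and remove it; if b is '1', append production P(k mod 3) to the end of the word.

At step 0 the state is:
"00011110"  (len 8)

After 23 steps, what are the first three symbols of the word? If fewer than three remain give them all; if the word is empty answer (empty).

step 0: "00011110"  (len 8)
step 1: "0011110"  (len 7)
step 2: "011110"  (len 6)
step 3: "11110"  (len 5)
step 4: "11101010"  (len 8)
step 5: "110101001"  (len 9)
step 6: "10101001100"  (len 11)
step 7: "01010011001010"  (len 14)
step 8: "1010011001010"  (len 13)
step 9: "010011001010100"  (len 15)
step 10: "10011001010100"  (len 14)
step 11: "001100101010001"  (len 15)
step 12: "01100101010001"  (len 14)
step 13: "1100101010001"  (len 13)
step 14: "10010101000101"  (len 14)
step 15: "0010101000101100"  (len 16)
step 16: "010101000101100"  (len 15)
step 17: "10101000101100"  (len 14)
step 18: "0101000101100100"  (len 16)
step 19: "101000101100100"  (len 15)
step 20: "0100010110010001"  (len 16)
step 21: "100010110010001"  (len 15)
step 22: "000101100100011010"  (len 18)
step 23: "00101100100011010"  (len 17)

001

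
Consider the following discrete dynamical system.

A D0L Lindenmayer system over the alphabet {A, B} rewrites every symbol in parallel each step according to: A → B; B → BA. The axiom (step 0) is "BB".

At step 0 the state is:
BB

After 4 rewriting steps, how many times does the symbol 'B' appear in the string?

10

k=0  BB
k=1  BABA
k=2  BABBAB
k=3  BABBABABBA
k=4  BABBABABBABBABAB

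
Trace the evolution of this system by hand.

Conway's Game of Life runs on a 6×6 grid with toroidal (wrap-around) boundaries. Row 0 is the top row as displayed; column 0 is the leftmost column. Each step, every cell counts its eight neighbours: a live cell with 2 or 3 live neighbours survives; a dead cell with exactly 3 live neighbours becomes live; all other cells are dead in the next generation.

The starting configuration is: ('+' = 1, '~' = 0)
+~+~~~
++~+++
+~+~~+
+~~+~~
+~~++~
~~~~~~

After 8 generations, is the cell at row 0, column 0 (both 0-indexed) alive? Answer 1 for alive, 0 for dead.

t=0: +~+~~~
++~+++
+~+~~+
+~~+~~
+~~++~
~~~~~~
t=1: +~+++~
~~~++~
~~+~~~
+~++~~
~~~+++
~+~+~+
t=2: ++~~~~
~+~~++
~++~+~
~++~~+
~+~~~+
~+~~~~
t=3: ~++~~+
~~~+++
~~~~+~
~~~+++
~+~~~~
~++~~~
t=4: ~+~~~+
+~++~+
~~~~~~
~~~+++
++~++~
~~~~~~
t=5: ~++~++
+++~++
+~+~~~
+~++~+
+~++~~
~++~++
t=6: ~~~~~~
~~~~+~
~~~~~~
+~~~++
~~~~~~
~~~~~~
t=7: ~~~~~~
~~~~~~
~~~~+~
~~~~~+
~~~~~+
~~~~~~
t=8: ~~~~~~
~~~~~~
~~~~~~
~~~~++
~~~~~~
~~~~~~

0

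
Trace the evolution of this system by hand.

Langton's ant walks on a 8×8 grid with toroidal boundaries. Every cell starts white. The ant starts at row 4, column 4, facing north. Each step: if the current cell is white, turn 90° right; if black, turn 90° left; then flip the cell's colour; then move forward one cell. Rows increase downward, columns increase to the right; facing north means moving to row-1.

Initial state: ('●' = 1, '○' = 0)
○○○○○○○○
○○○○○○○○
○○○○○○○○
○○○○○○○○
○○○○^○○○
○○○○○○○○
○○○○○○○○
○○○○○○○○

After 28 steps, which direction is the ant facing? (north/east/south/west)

0) ○○○○○○○○
○○○○○○○○
○○○○○○○○
○○○○○○○○
○○○○^○○○
○○○○○○○○
○○○○○○○○
○○○○○○○○
1) ○○○○○○○○
○○○○○○○○
○○○○○○○○
○○○○○○○○
○○○○●>○○
○○○○○○○○
○○○○○○○○
○○○○○○○○
2) ○○○○○○○○
○○○○○○○○
○○○○○○○○
○○○○○○○○
○○○○●●○○
○○○○○v○○
○○○○○○○○
○○○○○○○○
3) ○○○○○○○○
○○○○○○○○
○○○○○○○○
○○○○○○○○
○○○○●●○○
○○○○<●○○
○○○○○○○○
○○○○○○○○
4) ○○○○○○○○
○○○○○○○○
○○○○○○○○
○○○○○○○○
○○○○^●○○
○○○○●●○○
○○○○○○○○
○○○○○○○○
5) ○○○○○○○○
○○○○○○○○
○○○○○○○○
○○○○○○○○
○○○<○●○○
○○○○●●○○
○○○○○○○○
○○○○○○○○
6) ○○○○○○○○
○○○○○○○○
○○○○○○○○
○○○^○○○○
○○○●○●○○
○○○○●●○○
○○○○○○○○
○○○○○○○○
7) ○○○○○○○○
○○○○○○○○
○○○○○○○○
○○○●>○○○
○○○●○●○○
○○○○●●○○
○○○○○○○○
○○○○○○○○
8) ○○○○○○○○
○○○○○○○○
○○○○○○○○
○○○●●○○○
○○○●v●○○
○○○○●●○○
○○○○○○○○
○○○○○○○○
9) ○○○○○○○○
○○○○○○○○
○○○○○○○○
○○○●●○○○
○○○<●●○○
○○○○●●○○
○○○○○○○○
○○○○○○○○
10) ○○○○○○○○
○○○○○○○○
○○○○○○○○
○○○●●○○○
○○○○●●○○
○○○v●●○○
○○○○○○○○
○○○○○○○○
11) ○○○○○○○○
○○○○○○○○
○○○○○○○○
○○○●●○○○
○○○○●●○○
○○<●●●○○
○○○○○○○○
○○○○○○○○
12) ○○○○○○○○
○○○○○○○○
○○○○○○○○
○○○●●○○○
○○^○●●○○
○○●●●●○○
○○○○○○○○
○○○○○○○○
13) ○○○○○○○○
○○○○○○○○
○○○○○○○○
○○○●●○○○
○○●>●●○○
○○●●●●○○
○○○○○○○○
○○○○○○○○
14) ○○○○○○○○
○○○○○○○○
○○○○○○○○
○○○●●○○○
○○●●●●○○
○○●v●●○○
○○○○○○○○
○○○○○○○○
15) ○○○○○○○○
○○○○○○○○
○○○○○○○○
○○○●●○○○
○○●●●●○○
○○●○>●○○
○○○○○○○○
○○○○○○○○
16) ○○○○○○○○
○○○○○○○○
○○○○○○○○
○○○●●○○○
○○●●^●○○
○○●○○●○○
○○○○○○○○
○○○○○○○○
17) ○○○○○○○○
○○○○○○○○
○○○○○○○○
○○○●●○○○
○○●<○●○○
○○●○○●○○
○○○○○○○○
○○○○○○○○
18) ○○○○○○○○
○○○○○○○○
○○○○○○○○
○○○●●○○○
○○●○○●○○
○○●v○●○○
○○○○○○○○
○○○○○○○○
19) ○○○○○○○○
○○○○○○○○
○○○○○○○○
○○○●●○○○
○○●○○●○○
○○<●○●○○
○○○○○○○○
○○○○○○○○
20) ○○○○○○○○
○○○○○○○○
○○○○○○○○
○○○●●○○○
○○●○○●○○
○○○●○●○○
○○v○○○○○
○○○○○○○○
21) ○○○○○○○○
○○○○○○○○
○○○○○○○○
○○○●●○○○
○○●○○●○○
○○○●○●○○
○<●○○○○○
○○○○○○○○
22) ○○○○○○○○
○○○○○○○○
○○○○○○○○
○○○●●○○○
○○●○○●○○
○^○●○●○○
○●●○○○○○
○○○○○○○○
23) ○○○○○○○○
○○○○○○○○
○○○○○○○○
○○○●●○○○
○○●○○●○○
○●>●○●○○
○●●○○○○○
○○○○○○○○
24) ○○○○○○○○
○○○○○○○○
○○○○○○○○
○○○●●○○○
○○●○○●○○
○●●●○●○○
○●v○○○○○
○○○○○○○○
25) ○○○○○○○○
○○○○○○○○
○○○○○○○○
○○○●●○○○
○○●○○●○○
○●●●○●○○
○●○>○○○○
○○○○○○○○
26) ○○○○○○○○
○○○○○○○○
○○○○○○○○
○○○●●○○○
○○●○○●○○
○●●●○●○○
○●○●○○○○
○○○v○○○○
27) ○○○○○○○○
○○○○○○○○
○○○○○○○○
○○○●●○○○
○○●○○●○○
○●●●○●○○
○●○●○○○○
○○<●○○○○
28) ○○○○○○○○
○○○○○○○○
○○○○○○○○
○○○●●○○○
○○●○○●○○
○●●●○●○○
○●^●○○○○
○○●●○○○○

north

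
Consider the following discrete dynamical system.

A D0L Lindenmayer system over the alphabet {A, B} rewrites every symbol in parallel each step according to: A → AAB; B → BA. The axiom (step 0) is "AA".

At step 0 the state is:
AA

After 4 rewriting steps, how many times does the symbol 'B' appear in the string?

k=0  AA
k=1  AABAAB
k=2  AABAABBAAABAABBA
k=3  AABAABBAAABAABBABAAABAABAABBAAABAABBABAAAB
k=4  AABAABBAAABAABBABAAABAABAABBAAABAABBABAAABBAAABAABAABBAAABAABBAAABAABBABAAABAABAABBAAABAABBABAAABBAAABAABAABBA

42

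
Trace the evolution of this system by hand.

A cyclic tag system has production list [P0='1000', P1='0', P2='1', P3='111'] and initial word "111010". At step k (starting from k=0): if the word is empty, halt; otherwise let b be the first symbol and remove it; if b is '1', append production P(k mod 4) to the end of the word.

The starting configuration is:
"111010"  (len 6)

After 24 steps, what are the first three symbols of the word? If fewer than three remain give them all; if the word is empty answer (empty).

t=0: "111010"  (len 6)
t=1: "110101000"  (len 9)
t=2: "101010000"  (len 9)
t=3: "010100001"  (len 9)
t=4: "10100001"  (len 8)
t=5: "01000011000"  (len 11)
t=6: "1000011000"  (len 10)
t=7: "0000110001"  (len 10)
t=8: "000110001"  (len 9)
t=9: "00110001"  (len 8)
t=10: "0110001"  (len 7)
t=11: "110001"  (len 6)
t=12: "10001111"  (len 8)
t=13: "00011111000"  (len 11)
t=14: "0011111000"  (len 10)
t=15: "011111000"  (len 9)
t=16: "11111000"  (len 8)
t=17: "11110001000"  (len 11)
t=18: "11100010000"  (len 11)
t=19: "11000100001"  (len 11)
t=20: "1000100001111"  (len 13)
t=21: "0001000011111000"  (len 16)
t=22: "001000011111000"  (len 15)
t=23: "01000011111000"  (len 14)
t=24: "1000011111000"  (len 13)

100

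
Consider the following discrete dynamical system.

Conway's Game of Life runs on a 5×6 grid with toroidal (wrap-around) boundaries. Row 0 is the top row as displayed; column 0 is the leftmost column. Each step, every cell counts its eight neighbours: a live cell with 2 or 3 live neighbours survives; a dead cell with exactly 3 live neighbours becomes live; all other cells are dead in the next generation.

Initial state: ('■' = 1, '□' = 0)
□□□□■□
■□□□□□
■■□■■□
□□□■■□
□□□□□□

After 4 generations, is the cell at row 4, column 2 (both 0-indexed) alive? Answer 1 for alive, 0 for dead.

0) □□□□■□
■□□□□□
■■□■■□
□□□■■□
□□□□□□
1) □□□□□□
■■□■■□
■■■■■□
□□■■■■
□□□■■□
2) □□■□□■
■□□□■□
□□□□□□
■□□□□□
□□■□□■
3) ■■□■■■
□□□□□■
□□□□□■
□□□□□□
■■□□□■
4) □■■□□□
□□□□□□
□□□□□□
□□□□□■
□■■□□□

1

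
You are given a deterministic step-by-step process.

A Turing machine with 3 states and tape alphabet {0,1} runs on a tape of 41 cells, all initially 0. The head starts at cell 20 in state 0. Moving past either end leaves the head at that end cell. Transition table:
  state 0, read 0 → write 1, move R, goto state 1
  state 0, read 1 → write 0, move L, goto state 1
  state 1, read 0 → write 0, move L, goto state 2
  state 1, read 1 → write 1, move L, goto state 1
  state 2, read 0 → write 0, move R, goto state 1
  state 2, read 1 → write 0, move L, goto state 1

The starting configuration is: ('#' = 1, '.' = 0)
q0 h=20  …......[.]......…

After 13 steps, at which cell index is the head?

t=0: q0 h=20  …......[.]......…
t=1: q1 h=21  ….....#[.]......…
t=2: q2 h=20  …......[#]......…
t=3: q1 h=19  …......[.]......…
t=4: q2 h=18  …......[.]......…
t=5: q1 h=19  …......[.]......…
t=6: q2 h=18  …......[.]......…
t=7: q1 h=19  …......[.]......…
t=8: q2 h=18  …......[.]......…
t=9: q1 h=19  …......[.]......…
t=10: q2 h=18  …......[.]......…
t=11: q1 h=19  …......[.]......…
t=12: q2 h=18  …......[.]......…
t=13: q1 h=19  …......[.]......…

19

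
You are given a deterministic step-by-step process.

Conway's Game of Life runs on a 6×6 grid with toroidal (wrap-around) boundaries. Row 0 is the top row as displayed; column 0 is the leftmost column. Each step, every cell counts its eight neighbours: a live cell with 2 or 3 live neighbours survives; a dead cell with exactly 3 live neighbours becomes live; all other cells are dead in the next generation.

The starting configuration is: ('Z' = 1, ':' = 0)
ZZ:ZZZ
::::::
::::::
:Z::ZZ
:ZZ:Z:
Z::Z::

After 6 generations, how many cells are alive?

11

[0] ZZ:ZZZ
::::::
::::::
:Z::ZZ
:ZZ:Z:
Z::Z::
[1] ZZZZZZ
Z:::ZZ
::::::
ZZZZZZ
:ZZ:Z:
::::::
[2] :ZZZ::
::Z:::
::Z:::
Z:::ZZ
::::Z:
::::::
[3] :ZZZ::
::::::
:Z:Z:Z
:::ZZZ
::::Z:
::ZZ::
[4] :Z:Z::
ZZ:ZZ:
Z:ZZ:Z
Z:ZZ:Z
::Z::Z
:Z::Z:
[5] :Z:Z:Z
::::::
::::::
::::::
::Z::Z
ZZ:ZZ:
[6] :Z:Z:Z
::::::
::::::
::::::
ZZZZZZ
:Z:Z::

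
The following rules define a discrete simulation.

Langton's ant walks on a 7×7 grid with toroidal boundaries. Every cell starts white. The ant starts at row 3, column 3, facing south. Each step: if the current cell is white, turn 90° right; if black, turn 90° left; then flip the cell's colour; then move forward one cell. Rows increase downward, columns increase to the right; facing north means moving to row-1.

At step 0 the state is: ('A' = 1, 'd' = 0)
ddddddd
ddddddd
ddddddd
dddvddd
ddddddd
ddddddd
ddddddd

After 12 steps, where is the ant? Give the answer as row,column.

t=0: ddddddd
ddddddd
ddddddd
dddvddd
ddddddd
ddddddd
ddddddd
t=1: ddddddd
ddddddd
ddddddd
dd<Addd
ddddddd
ddddddd
ddddddd
t=2: ddddddd
ddddddd
dd^dddd
ddAAddd
ddddddd
ddddddd
ddddddd
t=3: ddddddd
ddddddd
ddA>ddd
ddAAddd
ddddddd
ddddddd
ddddddd
t=4: ddddddd
ddddddd
ddAAddd
ddAvddd
ddddddd
ddddddd
ddddddd
t=5: ddddddd
ddddddd
ddAAddd
ddAd>dd
ddddddd
ddddddd
ddddddd
t=6: ddddddd
ddddddd
ddAAddd
ddAdAdd
ddddvdd
ddddddd
ddddddd
t=7: ddddddd
ddddddd
ddAAddd
ddAdAdd
ddd<Add
ddddddd
ddddddd
t=8: ddddddd
ddddddd
ddAAddd
ddA^Add
dddAAdd
ddddddd
ddddddd
t=9: ddddddd
ddddddd
ddAAddd
ddAA>dd
dddAAdd
ddddddd
ddddddd
t=10: ddddddd
ddddddd
ddAA^dd
ddAAddd
dddAAdd
ddddddd
ddddddd
t=11: ddddddd
ddddddd
ddAAA>d
ddAAddd
dddAAdd
ddddddd
ddddddd
t=12: ddddddd
ddddddd
ddAAAAd
ddAAdvd
dddAAdd
ddddddd
ddddddd

3,5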